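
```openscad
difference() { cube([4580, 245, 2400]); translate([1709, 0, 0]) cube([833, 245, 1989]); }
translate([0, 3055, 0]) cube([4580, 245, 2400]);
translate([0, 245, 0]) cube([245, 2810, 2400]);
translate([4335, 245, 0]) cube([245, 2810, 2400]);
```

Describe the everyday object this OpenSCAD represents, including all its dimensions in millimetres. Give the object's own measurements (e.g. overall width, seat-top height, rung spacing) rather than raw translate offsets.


A single room: four walls, each 2400 mm tall and 245 mm thick, enclosing an outside footprint 4580×3300 mm (x × y), no floor or roof. The front and back walls (−y and +y sides) run the full x-width; the side walls fit between their inner faces. A door opening 833 mm wide and 1989 mm tall is cut through the front wall from the floor up, its −x edge 1709 mm from the wall's −x end.


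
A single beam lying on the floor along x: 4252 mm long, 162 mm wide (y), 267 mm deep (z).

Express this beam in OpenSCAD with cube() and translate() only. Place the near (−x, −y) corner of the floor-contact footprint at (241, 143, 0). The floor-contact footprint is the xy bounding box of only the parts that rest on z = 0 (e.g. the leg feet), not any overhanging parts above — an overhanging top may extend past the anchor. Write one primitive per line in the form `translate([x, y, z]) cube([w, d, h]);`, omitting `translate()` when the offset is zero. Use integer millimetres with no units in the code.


translate([241, 143, 0]) cube([4252, 162, 267]);


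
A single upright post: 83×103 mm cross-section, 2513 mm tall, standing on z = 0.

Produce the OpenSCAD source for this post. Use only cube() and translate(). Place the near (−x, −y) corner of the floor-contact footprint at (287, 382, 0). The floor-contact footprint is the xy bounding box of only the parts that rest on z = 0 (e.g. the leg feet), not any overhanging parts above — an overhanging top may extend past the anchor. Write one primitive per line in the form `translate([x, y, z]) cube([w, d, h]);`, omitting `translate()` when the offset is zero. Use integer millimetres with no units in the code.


translate([287, 382, 0]) cube([83, 103, 2513]);


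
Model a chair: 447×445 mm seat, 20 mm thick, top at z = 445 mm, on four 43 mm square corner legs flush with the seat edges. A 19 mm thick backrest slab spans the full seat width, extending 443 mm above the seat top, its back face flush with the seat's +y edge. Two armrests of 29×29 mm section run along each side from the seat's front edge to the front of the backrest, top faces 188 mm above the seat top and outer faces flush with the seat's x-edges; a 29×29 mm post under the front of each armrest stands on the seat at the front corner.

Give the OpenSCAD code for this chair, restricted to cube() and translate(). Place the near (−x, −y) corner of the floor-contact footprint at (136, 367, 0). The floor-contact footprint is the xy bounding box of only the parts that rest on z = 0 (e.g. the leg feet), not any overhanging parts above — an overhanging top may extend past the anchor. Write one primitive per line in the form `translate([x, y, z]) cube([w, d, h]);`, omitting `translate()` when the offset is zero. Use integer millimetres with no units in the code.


translate([136, 367, 425]) cube([447, 445, 20]);
translate([136, 367, 0]) cube([43, 43, 425]);
translate([540, 367, 0]) cube([43, 43, 425]);
translate([136, 769, 0]) cube([43, 43, 425]);
translate([540, 769, 0]) cube([43, 43, 425]);
translate([136, 793, 445]) cube([447, 19, 443]);
translate([136, 367, 604]) cube([29, 426, 29]);
translate([554, 367, 604]) cube([29, 426, 29]);
translate([136, 367, 445]) cube([29, 29, 159]);
translate([554, 367, 445]) cube([29, 29, 159]);


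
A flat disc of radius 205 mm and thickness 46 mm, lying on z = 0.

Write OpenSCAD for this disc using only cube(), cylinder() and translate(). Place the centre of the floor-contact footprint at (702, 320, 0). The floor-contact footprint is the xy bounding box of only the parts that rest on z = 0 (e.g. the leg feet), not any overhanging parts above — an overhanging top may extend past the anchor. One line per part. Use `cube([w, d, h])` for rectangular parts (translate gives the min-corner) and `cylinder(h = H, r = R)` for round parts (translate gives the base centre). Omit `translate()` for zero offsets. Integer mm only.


translate([702, 320, 0]) cylinder(h = 46, r = 205);


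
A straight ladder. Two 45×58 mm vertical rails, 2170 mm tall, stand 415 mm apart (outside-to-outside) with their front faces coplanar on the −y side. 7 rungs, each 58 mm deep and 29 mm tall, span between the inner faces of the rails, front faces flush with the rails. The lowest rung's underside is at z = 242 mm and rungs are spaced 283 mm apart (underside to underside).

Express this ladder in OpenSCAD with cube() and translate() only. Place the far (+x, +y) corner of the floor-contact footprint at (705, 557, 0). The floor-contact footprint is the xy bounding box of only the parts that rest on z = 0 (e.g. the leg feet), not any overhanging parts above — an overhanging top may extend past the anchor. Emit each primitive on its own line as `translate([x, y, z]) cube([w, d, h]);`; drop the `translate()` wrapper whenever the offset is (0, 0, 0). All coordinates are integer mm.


// rung span = 415 - 2*45 = 325
// rung[k] z = 242 + k*283
translate([290, 499, 0]) cube([45, 58, 2170]);
translate([660, 499, 0]) cube([45, 58, 2170]);
translate([335, 499, 242]) cube([325, 58, 29]);
translate([335, 499, 525]) cube([325, 58, 29]);
translate([335, 499, 808]) cube([325, 58, 29]);
translate([335, 499, 1091]) cube([325, 58, 29]);
translate([335, 499, 1374]) cube([325, 58, 29]);
translate([335, 499, 1657]) cube([325, 58, 29]);
translate([335, 499, 1940]) cube([325, 58, 29]);


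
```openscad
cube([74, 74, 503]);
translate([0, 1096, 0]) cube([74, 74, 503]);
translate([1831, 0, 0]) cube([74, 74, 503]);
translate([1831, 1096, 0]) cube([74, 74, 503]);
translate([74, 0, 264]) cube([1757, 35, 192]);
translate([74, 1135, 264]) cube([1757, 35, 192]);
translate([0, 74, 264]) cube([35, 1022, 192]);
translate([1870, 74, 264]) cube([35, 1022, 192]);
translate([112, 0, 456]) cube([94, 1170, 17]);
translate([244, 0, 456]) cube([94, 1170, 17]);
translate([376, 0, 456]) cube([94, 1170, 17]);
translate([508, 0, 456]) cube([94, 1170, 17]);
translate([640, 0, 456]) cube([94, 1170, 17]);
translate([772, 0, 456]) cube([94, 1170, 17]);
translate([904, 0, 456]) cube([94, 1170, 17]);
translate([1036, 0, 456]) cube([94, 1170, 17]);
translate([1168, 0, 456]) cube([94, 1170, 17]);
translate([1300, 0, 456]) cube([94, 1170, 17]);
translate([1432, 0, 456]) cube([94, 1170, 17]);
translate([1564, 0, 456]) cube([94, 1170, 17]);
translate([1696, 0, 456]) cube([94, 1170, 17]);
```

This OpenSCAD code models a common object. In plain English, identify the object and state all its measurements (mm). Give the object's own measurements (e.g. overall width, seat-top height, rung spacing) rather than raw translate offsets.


A bed frame 1905 mm long (x) by 1170 mm wide (y). Four 74×74 mm corner posts, 503 mm tall, at the corners of the footprint. Four rails of 35 mm thickness and 192 mm height run between adjacent posts with their undersides at z = 264 mm, their outer faces flush with the outside of the frame (the two x-running rails run between the posts' inner faces; the two y-running rails run between the posts' inner faces). 13 slats, each 94 mm wide (x) and 17 mm thick, lie across the top of the two x-running rails, running the full 1170 mm width of the frame in y; along x they sit between the end posts with a 38 mm gap after the −x posts and between neighbouring slats, leaving 41 mm before the +x posts.


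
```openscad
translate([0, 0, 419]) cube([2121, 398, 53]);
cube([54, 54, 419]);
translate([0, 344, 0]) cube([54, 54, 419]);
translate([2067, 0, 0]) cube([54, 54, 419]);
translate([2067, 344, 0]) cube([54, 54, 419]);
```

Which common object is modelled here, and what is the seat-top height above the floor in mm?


A bench. The seat-top height is 472 mm.

A long slab on four corner posts — a bench. The slab sits at z = 419 with thickness 53, so the top is 419 + 53 = 472 mm.


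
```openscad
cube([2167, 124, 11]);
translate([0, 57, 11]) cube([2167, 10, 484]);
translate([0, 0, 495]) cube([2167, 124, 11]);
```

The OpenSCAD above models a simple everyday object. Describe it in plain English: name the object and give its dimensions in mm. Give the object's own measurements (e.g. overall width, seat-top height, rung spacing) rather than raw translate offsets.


An I-beam lying along x, 2167 mm long. Overall section height 506 mm. Two flanges 124 mm wide (y) and 11 mm thick, one on the floor and one at the top; a web 10 mm thick runs between them, centred on the flange width.


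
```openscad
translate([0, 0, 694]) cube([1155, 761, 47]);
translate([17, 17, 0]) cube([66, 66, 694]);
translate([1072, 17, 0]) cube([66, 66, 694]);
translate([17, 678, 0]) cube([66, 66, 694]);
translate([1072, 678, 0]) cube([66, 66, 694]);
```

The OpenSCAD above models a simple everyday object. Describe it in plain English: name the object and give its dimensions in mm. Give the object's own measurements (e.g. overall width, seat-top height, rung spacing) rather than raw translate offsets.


A table: top 1155 mm (x) × 761 mm (y), 47 mm thick, upper face at z = 741 mm, on four 66×66 mm square legs, each inset 17 mm from the nearest pair of top edges from z = 0 to the bottom of the top.


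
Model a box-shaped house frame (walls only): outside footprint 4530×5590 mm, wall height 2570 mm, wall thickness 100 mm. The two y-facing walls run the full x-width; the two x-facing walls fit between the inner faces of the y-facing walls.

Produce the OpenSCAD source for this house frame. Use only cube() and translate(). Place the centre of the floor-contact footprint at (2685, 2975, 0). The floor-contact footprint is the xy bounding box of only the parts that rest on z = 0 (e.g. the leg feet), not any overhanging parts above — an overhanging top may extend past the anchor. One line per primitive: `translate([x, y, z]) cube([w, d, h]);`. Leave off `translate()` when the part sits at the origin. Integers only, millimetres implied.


translate([420, 180, 0]) cube([4530, 100, 2570]);
translate([420, 5670, 0]) cube([4530, 100, 2570]);
translate([420, 280, 0]) cube([100, 5390, 2570]);
translate([4850, 280, 0]) cube([100, 5390, 2570]);


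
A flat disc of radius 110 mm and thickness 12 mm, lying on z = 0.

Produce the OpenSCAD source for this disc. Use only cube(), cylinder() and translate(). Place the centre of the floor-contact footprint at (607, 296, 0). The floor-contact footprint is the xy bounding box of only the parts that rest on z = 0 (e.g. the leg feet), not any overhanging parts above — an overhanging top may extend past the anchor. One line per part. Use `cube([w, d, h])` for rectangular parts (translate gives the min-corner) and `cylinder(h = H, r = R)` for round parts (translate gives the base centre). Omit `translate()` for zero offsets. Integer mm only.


translate([607, 296, 0]) cylinder(h = 12, r = 110);


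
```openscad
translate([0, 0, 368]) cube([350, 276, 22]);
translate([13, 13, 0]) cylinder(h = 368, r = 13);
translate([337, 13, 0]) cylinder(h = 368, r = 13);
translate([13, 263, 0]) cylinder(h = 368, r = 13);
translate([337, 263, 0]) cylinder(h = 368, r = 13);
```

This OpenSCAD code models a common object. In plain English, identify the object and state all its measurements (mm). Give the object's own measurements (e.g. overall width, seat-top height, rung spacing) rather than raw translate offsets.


A simple wooden stool: a rectangular seat 350 mm (x) by 276 mm (y), 22 mm thick, top face at z = 390 mm, on four round legs, each 26 mm in diameter. The legs rest on z = 0, each leg's axis is inset half a diameter from the nearest pair of seat edges (so the leg's bounding box is flush with the corner).


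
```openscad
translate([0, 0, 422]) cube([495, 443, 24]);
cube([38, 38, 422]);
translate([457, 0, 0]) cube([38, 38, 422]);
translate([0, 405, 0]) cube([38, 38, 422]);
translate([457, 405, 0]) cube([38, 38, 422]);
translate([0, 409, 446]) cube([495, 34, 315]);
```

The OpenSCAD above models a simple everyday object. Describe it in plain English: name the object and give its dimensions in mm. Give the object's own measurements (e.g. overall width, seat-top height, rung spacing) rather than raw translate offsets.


A chair. The seat is a 495×443×24 mm slab with its top at z = 446 mm, on four 38×38 mm corner legs (flush with the seat edges, standing on z = 0). A flat backrest 34 mm thick, 315 mm tall, spans the full seat width and rises from the seat top along its +y edge, rear face flush with the rear of the seat.


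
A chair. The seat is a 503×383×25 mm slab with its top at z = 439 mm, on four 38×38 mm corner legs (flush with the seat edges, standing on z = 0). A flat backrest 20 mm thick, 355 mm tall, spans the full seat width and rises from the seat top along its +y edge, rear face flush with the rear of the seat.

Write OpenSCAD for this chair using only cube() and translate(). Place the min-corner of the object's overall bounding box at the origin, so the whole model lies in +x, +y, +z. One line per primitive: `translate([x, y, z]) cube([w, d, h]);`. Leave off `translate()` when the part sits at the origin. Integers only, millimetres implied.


translate([0, 0, 414]) cube([503, 383, 25]);
cube([38, 38, 414]);
translate([465, 0, 0]) cube([38, 38, 414]);
translate([0, 345, 0]) cube([38, 38, 414]);
translate([465, 345, 0]) cube([38, 38, 414]);
translate([0, 363, 439]) cube([503, 20, 355]);


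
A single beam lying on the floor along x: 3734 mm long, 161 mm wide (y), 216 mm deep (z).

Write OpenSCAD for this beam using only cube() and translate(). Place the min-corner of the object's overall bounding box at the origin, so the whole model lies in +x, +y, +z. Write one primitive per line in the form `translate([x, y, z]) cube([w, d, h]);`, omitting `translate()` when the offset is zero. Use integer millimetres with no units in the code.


cube([3734, 161, 216]);


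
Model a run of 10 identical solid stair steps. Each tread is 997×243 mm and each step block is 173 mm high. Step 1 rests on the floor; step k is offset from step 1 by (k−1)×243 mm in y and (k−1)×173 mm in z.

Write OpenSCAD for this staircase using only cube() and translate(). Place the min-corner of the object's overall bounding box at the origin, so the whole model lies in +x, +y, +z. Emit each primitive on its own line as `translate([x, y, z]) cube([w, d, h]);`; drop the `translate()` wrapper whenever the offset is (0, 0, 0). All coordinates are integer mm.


cube([997, 243, 173]);
translate([0, 243, 173]) cube([997, 243, 173]);
translate([0, 486, 346]) cube([997, 243, 173]);
translate([0, 729, 519]) cube([997, 243, 173]);
translate([0, 972, 692]) cube([997, 243, 173]);
translate([0, 1215, 865]) cube([997, 243, 173]);
translate([0, 1458, 1038]) cube([997, 243, 173]);
translate([0, 1701, 1211]) cube([997, 243, 173]);
translate([0, 1944, 1384]) cube([997, 243, 173]);
translate([0, 2187, 1557]) cube([997, 243, 173]);


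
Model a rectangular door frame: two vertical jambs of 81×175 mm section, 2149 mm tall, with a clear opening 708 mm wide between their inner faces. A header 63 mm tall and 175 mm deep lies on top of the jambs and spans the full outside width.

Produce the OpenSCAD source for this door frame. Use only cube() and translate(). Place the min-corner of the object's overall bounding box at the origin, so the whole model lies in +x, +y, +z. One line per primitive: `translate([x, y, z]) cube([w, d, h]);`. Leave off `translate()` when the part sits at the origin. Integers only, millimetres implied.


cube([81, 175, 2149]);
translate([789, 0, 0]) cube([81, 175, 2149]);
translate([0, 0, 2149]) cube([870, 175, 63]);


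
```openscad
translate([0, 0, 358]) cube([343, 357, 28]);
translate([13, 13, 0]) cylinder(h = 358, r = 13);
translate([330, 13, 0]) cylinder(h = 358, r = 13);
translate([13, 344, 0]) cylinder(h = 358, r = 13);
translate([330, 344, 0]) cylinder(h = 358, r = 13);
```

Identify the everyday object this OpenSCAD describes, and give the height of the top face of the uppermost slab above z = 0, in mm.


A stool. The seat height is 386 mm.

A 343×357×28 slab at z = 358 on four corner cylinders — a stool. The seat top is 358 + 28 = 386 mm.


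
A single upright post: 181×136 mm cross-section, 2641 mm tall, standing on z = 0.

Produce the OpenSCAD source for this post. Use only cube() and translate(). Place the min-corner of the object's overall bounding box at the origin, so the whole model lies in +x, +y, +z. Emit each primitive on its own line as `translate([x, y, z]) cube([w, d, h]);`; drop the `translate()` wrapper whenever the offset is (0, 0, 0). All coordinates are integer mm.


cube([181, 136, 2641]);


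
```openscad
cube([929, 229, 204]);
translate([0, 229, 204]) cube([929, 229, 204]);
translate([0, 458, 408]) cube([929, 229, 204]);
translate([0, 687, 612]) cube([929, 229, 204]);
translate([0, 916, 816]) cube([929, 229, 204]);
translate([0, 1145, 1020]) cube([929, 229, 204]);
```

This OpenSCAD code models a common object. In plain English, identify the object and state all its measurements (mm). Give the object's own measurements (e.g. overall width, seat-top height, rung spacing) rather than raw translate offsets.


A straight staircase of 6 solid steps. Each step is 929 mm wide (x), 229 mm deep (y, the going) and 204 mm tall (the rise). The first step rests on the floor; each subsequent step sits one going further in +y and one rise higher in +z, directly behind and above the previous step with no overlap.


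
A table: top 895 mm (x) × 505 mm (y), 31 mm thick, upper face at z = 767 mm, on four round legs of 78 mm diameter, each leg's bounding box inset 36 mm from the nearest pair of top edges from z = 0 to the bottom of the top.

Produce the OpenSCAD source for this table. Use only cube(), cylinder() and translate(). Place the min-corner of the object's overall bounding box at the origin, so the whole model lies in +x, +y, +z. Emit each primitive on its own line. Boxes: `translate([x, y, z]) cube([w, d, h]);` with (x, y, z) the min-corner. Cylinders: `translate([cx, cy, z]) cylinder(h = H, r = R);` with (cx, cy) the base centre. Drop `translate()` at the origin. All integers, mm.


// leg_h = 767 - 31 = 736
translate([0, 0, 736]) cube([895, 505, 31]);
translate([75, 75, 0]) cylinder(h = 736, r = 39);
translate([820, 75, 0]) cylinder(h = 736, r = 39);
translate([75, 430, 0]) cylinder(h = 736, r = 39);
translate([820, 430, 0]) cylinder(h = 736, r = 39);


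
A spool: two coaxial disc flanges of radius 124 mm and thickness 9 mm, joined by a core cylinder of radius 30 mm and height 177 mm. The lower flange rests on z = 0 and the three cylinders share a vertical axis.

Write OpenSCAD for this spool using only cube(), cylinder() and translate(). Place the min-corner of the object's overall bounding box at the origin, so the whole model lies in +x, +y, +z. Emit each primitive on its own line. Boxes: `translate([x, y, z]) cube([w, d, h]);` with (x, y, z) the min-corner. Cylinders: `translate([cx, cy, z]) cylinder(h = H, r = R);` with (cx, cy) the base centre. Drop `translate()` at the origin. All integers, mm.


translate([124, 124, 0]) cylinder(h = 9, r = 124);
translate([124, 124, 9]) cylinder(h = 177, r = 30);
translate([124, 124, 186]) cylinder(h = 9, r = 124);


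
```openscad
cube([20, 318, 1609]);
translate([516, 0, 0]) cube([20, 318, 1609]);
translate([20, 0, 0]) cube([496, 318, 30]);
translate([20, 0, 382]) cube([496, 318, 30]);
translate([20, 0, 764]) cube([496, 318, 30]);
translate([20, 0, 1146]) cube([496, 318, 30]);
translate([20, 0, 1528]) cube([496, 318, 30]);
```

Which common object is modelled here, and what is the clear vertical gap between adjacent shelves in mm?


A bookshelf. The clear shelf gap is 352 mm.

Two tall side panels with 5 horizontal boards between them — a bookshelf. The first two shelf undersides are at z = 0 and z = 382; with shelf thickness 30, the clear gap is 382 − 0 − 30 = 352 mm.


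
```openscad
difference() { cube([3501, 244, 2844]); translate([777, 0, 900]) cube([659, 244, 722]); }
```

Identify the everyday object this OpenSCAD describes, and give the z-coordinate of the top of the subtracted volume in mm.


A wall with a window opening. The window head height is 1622 mm.

A wall with a rectangular opening subtracted — a window. Sill at z = 900, opening 722 mm tall, so the head is at 900 + 722 = 1622 mm.


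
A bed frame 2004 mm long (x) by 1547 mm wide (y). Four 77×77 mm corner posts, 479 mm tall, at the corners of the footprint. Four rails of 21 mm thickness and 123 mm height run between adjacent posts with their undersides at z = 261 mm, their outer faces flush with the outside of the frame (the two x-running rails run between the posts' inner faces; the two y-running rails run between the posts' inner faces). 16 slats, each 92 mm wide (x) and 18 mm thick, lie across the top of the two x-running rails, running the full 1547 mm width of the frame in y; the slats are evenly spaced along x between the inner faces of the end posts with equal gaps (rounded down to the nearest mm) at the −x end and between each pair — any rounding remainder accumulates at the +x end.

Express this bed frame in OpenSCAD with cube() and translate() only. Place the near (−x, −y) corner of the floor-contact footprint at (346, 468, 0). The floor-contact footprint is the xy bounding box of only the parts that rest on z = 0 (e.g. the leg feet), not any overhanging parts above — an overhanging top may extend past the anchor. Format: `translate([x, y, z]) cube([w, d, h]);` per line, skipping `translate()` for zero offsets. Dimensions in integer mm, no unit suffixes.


translate([346, 468, 0]) cube([77, 77, 479]);
translate([346, 1938, 0]) cube([77, 77, 479]);
translate([2273, 468, 0]) cube([77, 77, 479]);
translate([2273, 1938, 0]) cube([77, 77, 479]);
translate([423, 468, 261]) cube([1850, 21, 123]);
translate([423, 1994, 261]) cube([1850, 21, 123]);
translate([346, 545, 261]) cube([21, 1393, 123]);
translate([2329, 545, 261]) cube([21, 1393, 123]);
translate([445, 468, 384]) cube([92, 1547, 18]);
translate([559, 468, 384]) cube([92, 1547, 18]);
translate([673, 468, 384]) cube([92, 1547, 18]);
translate([787, 468, 384]) cube([92, 1547, 18]);
translate([901, 468, 384]) cube([92, 1547, 18]);
translate([1015, 468, 384]) cube([92, 1547, 18]);
translate([1129, 468, 384]) cube([92, 1547, 18]);
translate([1243, 468, 384]) cube([92, 1547, 18]);
translate([1357, 468, 384]) cube([92, 1547, 18]);
translate([1471, 468, 384]) cube([92, 1547, 18]);
translate([1585, 468, 384]) cube([92, 1547, 18]);
translate([1699, 468, 384]) cube([92, 1547, 18]);
translate([1813, 468, 384]) cube([92, 1547, 18]);
translate([1927, 468, 384]) cube([92, 1547, 18]);
translate([2041, 468, 384]) cube([92, 1547, 18]);
translate([2155, 468, 384]) cube([92, 1547, 18]);


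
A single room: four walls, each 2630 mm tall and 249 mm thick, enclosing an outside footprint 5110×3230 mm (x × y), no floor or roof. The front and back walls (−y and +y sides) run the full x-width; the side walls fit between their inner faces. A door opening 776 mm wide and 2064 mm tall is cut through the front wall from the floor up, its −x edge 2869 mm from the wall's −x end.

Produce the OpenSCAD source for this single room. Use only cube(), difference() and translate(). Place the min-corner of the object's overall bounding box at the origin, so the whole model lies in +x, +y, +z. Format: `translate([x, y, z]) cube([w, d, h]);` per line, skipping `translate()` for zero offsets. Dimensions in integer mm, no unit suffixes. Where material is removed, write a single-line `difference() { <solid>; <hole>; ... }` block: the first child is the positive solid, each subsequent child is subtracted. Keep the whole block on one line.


difference() { cube([5110, 249, 2630]); translate([2869, 0, 0]) cube([776, 249, 2064]); }
translate([0, 2981, 0]) cube([5110, 249, 2630]);
translate([0, 249, 0]) cube([249, 2732, 2630]);
translate([4861, 249, 0]) cube([249, 2732, 2630]);


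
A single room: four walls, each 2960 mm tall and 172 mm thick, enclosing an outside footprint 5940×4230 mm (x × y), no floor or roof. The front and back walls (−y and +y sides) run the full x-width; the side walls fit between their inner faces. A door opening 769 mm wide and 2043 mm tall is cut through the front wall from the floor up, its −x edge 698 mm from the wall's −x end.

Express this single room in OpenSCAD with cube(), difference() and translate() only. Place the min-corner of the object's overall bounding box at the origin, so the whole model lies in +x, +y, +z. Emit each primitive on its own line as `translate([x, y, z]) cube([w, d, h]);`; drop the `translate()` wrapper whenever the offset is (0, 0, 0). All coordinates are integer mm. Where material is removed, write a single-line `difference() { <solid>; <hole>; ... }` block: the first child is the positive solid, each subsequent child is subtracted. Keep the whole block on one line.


difference() { cube([5940, 172, 2960]); translate([698, 0, 0]) cube([769, 172, 2043]); }
translate([0, 4058, 0]) cube([5940, 172, 2960]);
translate([0, 172, 0]) cube([172, 3886, 2960]);
translate([5768, 172, 0]) cube([172, 3886, 2960]);


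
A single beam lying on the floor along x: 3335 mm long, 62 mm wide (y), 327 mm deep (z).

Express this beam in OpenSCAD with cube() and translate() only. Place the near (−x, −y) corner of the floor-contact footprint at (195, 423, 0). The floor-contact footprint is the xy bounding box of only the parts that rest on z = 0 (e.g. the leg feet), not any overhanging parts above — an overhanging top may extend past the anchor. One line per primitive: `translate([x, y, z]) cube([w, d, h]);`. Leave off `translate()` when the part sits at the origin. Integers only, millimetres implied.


translate([195, 423, 0]) cube([3335, 62, 327]);


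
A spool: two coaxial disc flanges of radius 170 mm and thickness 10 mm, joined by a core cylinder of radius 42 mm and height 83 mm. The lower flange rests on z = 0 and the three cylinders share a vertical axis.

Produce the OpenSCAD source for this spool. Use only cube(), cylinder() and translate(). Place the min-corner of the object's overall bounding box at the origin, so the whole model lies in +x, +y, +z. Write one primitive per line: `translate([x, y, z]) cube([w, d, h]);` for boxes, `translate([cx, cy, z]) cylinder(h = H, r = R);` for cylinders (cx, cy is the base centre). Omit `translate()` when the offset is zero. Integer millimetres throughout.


translate([170, 170, 0]) cylinder(h = 10, r = 170);
translate([170, 170, 10]) cylinder(h = 83, r = 42);
translate([170, 170, 93]) cylinder(h = 10, r = 170);


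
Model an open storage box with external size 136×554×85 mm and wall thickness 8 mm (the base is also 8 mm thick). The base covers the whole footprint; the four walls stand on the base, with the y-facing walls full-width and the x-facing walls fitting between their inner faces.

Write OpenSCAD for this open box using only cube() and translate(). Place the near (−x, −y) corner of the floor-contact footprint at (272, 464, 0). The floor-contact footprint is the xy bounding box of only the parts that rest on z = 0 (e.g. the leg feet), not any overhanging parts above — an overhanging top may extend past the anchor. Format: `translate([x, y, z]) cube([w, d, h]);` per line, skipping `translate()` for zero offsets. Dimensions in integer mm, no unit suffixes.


translate([272, 464, 0]) cube([136, 554, 8]);
translate([272, 464, 8]) cube([136, 8, 77]);
translate([272, 1010, 8]) cube([136, 8, 77]);
translate([272, 472, 8]) cube([8, 538, 77]);
translate([400, 472, 8]) cube([8, 538, 77]);


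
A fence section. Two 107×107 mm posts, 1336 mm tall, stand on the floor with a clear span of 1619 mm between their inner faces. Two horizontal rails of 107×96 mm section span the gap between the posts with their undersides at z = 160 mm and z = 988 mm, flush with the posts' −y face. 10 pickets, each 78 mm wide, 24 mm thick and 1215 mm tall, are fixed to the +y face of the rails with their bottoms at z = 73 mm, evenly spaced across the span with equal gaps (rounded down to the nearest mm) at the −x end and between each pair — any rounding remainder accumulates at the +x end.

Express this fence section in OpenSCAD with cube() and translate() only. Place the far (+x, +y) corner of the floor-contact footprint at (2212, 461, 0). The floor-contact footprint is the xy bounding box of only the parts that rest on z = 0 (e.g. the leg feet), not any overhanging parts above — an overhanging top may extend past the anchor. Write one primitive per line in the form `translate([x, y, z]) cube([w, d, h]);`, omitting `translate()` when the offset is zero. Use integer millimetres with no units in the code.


translate([379, 354, 0]) cube([107, 107, 1336]);
translate([2105, 354, 0]) cube([107, 107, 1336]);
translate([486, 354, 160]) cube([1619, 107, 96]);
translate([486, 354, 988]) cube([1619, 107, 96]);
translate([562, 461, 73]) cube([78, 24, 1215]);
translate([716, 461, 73]) cube([78, 24, 1215]);
translate([870, 461, 73]) cube([78, 24, 1215]);
translate([1024, 461, 73]) cube([78, 24, 1215]);
translate([1178, 461, 73]) cube([78, 24, 1215]);
translate([1332, 461, 73]) cube([78, 24, 1215]);
translate([1486, 461, 73]) cube([78, 24, 1215]);
translate([1640, 461, 73]) cube([78, 24, 1215]);
translate([1794, 461, 73]) cube([78, 24, 1215]);
translate([1948, 461, 73]) cube([78, 24, 1215]);


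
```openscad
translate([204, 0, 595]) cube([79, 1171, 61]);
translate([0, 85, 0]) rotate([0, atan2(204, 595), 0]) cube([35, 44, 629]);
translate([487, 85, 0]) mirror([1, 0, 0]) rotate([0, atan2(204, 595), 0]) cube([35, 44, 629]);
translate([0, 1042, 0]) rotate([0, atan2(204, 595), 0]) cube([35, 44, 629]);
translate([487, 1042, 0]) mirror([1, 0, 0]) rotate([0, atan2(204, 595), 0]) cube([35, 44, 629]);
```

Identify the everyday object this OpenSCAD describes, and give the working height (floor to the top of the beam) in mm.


A sawhorse. The overall height is 656 mm.

A beam across two mirrored pairs of raked legs — a sawhorse. The beam's underside is at z = 595 (matching the legs' vertical rise in atan2(204, 595)) and the beam is 61 mm tall, so its top is at 595 + 61 = 656 mm. The raked legs top out at the beam's underside, so that is the highest point.


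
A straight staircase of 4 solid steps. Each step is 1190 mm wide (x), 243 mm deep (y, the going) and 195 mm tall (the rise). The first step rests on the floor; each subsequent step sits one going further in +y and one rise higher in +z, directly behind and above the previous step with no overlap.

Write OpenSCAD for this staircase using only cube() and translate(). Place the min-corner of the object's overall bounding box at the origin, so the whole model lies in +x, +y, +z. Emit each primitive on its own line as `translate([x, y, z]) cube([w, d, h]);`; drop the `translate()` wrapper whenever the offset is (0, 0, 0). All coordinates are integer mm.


cube([1190, 243, 195]);
translate([0, 243, 195]) cube([1190, 243, 195]);
translate([0, 486, 390]) cube([1190, 243, 195]);
translate([0, 729, 585]) cube([1190, 243, 195]);


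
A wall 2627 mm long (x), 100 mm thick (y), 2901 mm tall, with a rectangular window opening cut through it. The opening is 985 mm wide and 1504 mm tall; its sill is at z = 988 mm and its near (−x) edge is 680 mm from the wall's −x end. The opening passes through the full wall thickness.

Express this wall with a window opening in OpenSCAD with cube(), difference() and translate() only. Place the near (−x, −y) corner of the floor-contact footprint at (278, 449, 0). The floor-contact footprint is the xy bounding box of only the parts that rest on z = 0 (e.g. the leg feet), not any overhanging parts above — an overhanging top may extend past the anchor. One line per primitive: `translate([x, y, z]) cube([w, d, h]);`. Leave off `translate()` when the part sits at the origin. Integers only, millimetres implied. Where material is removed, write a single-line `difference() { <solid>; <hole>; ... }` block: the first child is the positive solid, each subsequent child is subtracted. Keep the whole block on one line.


difference() { translate([278, 449, 0]) cube([2627, 100, 2901]); translate([958, 449, 988]) cube([985, 100, 1504]); }


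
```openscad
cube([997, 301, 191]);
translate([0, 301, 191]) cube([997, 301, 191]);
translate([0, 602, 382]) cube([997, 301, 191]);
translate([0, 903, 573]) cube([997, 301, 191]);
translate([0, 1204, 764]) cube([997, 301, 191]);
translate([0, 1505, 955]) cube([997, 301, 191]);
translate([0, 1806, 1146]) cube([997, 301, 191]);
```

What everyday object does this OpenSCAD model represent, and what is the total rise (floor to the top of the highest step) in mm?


A staircase. The total rise is 1337 mm.

7 identical blocks, each offset up and back from the previous — a staircase. Each step is 191 mm tall and there are 7 of them, so the total rise is 7 × 191 = 1337 mm.


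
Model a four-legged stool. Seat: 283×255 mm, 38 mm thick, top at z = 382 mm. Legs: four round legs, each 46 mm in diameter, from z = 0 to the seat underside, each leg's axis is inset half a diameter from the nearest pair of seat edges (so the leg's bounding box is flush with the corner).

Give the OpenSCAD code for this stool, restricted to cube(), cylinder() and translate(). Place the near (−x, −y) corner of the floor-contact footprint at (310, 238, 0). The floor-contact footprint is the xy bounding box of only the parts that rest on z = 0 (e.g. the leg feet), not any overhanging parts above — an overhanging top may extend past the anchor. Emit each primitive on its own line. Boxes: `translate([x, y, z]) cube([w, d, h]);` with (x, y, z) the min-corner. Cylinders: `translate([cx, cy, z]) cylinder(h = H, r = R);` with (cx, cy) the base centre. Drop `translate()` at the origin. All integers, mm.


// leg_h = 382 - 38 = 344
translate([310, 238, 344]) cube([283, 255, 38]);
translate([333, 261, 0]) cylinder(h = 344, r = 23);
translate([570, 261, 0]) cylinder(h = 344, r = 23);
translate([333, 470, 0]) cylinder(h = 344, r = 23);
translate([570, 470, 0]) cylinder(h = 344, r = 23);


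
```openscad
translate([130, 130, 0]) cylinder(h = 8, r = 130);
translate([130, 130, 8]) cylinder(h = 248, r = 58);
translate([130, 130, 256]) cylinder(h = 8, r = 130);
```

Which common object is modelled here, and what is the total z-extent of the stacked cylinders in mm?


A spool. The overall height is 264 mm.

Three coaxial cylinders, large–small–large — a spool. Two 8 mm flanges and a 248 mm core give 8 + 248 + 8 = 264 mm.


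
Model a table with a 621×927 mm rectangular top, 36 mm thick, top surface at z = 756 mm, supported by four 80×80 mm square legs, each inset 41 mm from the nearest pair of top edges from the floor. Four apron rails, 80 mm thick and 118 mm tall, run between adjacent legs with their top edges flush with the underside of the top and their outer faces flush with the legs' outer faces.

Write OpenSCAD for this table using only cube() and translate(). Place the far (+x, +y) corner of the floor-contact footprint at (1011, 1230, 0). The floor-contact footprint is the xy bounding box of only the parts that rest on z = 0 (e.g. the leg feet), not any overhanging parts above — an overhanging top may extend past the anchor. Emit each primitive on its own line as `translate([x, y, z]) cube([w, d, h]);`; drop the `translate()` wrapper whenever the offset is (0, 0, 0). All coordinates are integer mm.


translate([431, 344, 720]) cube([621, 927, 36]);
translate([472, 385, 0]) cube([80, 80, 720]);
translate([931, 385, 0]) cube([80, 80, 720]);
translate([472, 1150, 0]) cube([80, 80, 720]);
translate([931, 1150, 0]) cube([80, 80, 720]);
translate([552, 385, 602]) cube([379, 80, 118]);
translate([552, 1150, 602]) cube([379, 80, 118]);
translate([472, 465, 602]) cube([80, 685, 118]);
translate([931, 465, 602]) cube([80, 685, 118]);


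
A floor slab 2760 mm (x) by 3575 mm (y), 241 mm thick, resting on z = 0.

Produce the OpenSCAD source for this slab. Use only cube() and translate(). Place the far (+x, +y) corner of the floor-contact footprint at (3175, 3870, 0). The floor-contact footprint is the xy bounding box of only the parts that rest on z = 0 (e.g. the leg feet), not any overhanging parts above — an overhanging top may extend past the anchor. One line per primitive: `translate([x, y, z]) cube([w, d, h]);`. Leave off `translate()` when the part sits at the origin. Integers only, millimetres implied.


translate([415, 295, 0]) cube([2760, 3575, 241]);


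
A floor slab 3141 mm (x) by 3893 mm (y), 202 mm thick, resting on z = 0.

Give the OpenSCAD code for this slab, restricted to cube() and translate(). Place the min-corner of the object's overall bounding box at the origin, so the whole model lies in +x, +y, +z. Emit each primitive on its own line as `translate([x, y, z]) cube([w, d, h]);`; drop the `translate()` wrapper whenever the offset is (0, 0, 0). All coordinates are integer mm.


cube([3141, 3893, 202]);


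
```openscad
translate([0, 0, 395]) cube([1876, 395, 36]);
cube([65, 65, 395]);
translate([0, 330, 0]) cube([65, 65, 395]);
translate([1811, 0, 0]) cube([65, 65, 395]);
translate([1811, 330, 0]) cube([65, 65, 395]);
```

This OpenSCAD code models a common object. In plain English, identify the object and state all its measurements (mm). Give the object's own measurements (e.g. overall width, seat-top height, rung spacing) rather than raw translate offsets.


A bench: a 1876×395 mm seat slab, 36 mm thick, top at z = 431 mm, on four 65×65 mm square legs flush with the seat corners and standing on z = 0.


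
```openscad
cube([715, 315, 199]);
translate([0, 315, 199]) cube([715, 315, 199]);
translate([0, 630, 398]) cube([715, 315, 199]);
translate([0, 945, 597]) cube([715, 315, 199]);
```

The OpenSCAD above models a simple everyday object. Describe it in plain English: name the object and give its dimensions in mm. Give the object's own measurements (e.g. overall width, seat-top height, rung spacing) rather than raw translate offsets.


A straight staircase of 4 solid steps. Each step is 715 mm wide (x), 315 mm deep (y, the going) and 199 mm tall (the rise). The first step rests on the floor; each subsequent step sits one going further in +y and one rise higher in +z, directly behind and above the previous step with no overlap.


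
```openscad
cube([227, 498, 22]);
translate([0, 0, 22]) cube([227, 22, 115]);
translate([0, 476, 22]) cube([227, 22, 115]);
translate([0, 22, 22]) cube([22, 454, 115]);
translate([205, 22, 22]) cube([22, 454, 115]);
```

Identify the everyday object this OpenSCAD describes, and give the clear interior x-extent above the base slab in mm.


An open box. The internal width is 183 mm.

A 227×498 base slab with four walls standing on it — an open box. The base is 227 mm wide and the walls are 22 mm thick, so the internal width is 227 − 2 × 22 = 183 mm.


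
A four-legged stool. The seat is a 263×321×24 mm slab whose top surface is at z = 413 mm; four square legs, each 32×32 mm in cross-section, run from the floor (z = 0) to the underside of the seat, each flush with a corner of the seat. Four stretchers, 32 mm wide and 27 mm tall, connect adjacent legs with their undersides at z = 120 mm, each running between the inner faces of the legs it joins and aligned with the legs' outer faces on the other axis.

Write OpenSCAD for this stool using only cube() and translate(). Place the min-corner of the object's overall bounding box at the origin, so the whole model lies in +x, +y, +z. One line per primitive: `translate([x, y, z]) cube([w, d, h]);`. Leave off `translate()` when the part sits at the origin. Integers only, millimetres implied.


translate([0, 0, 389]) cube([263, 321, 24]);
cube([32, 32, 389]);
translate([231, 0, 0]) cube([32, 32, 389]);
translate([0, 289, 0]) cube([32, 32, 389]);
translate([231, 289, 0]) cube([32, 32, 389]);
translate([32, 0, 120]) cube([199, 32, 27]);
translate([32, 289, 120]) cube([199, 32, 27]);
translate([0, 32, 120]) cube([32, 257, 27]);
translate([231, 32, 120]) cube([32, 257, 27]);
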